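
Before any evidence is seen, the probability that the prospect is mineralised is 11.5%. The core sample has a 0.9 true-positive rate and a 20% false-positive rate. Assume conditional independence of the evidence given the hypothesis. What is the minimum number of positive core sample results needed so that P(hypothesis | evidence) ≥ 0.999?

6

Prior odds: 0.115 ÷ 0.885 = 23/177.
Likelihood ratio of a positive result = 0.9/0.2 = 4.5.
Target posterior odds = 0.999/0.001 = 999.
Require 4.5ⁿ ≥ 999 ÷ (23/177) = 176823/23.
4.5⁵ = 1845.28125 falls short of 176823/23 but 4.5⁶ = 8303.765625 reaches it, so n = 6.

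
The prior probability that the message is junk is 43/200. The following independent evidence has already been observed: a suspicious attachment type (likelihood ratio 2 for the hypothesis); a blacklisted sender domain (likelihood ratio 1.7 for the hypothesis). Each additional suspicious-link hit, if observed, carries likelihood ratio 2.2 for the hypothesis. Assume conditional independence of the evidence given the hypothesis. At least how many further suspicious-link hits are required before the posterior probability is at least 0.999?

Prior odds = 0.215/0.785 = 43/157.
Combined Bayes factor of the evidence already in hand = 2 × 1.7 = 3.4.
Odds after that evidence = (43/157) × 3.4 = 731/785.
Target odds = 0.999/0.001 = 999.
Need 2.2ⁿ ≥ 999 ÷ (731/785) = 784215/731.
2.2⁸ = 214358881/390625 falls short of 784215/731 but 2.2⁹ ≈1207.27 reaches it, so n = 9.

9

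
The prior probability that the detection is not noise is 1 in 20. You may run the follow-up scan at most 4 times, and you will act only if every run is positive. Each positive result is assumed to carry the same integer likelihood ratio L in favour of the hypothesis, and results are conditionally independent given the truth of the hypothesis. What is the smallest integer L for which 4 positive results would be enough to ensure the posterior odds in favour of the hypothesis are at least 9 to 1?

Prior odds = 0.05/0.95 = 1/19.
Target odds = 9.
Need L⁴ ≥ 9 ÷ (1/19) = 171.
3⁴ = 81 < 171 ≤ 256 = 4⁴, so L = 4.

4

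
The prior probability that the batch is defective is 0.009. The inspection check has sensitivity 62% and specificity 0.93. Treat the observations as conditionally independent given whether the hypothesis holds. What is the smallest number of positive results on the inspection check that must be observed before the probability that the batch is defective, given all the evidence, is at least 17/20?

Prior odds = 0.009/0.991 = 9/991.
False-positive rate = 1 − 0.93 = 0.07; likelihood ratio of a positive = 0.62/0.07 = 62/7.
Target posterior odds = 0.85/0.15 = 17/3.
Need (9/991) × (62/7)ⁿ ≥ 17/3, i.e. (62/7)ⁿ ≥ 16847/27.
(62/7)² = 3844/49 falls short of 16847/27 but (62/7)³ = 238328/343 reaches it, so n = 3.

3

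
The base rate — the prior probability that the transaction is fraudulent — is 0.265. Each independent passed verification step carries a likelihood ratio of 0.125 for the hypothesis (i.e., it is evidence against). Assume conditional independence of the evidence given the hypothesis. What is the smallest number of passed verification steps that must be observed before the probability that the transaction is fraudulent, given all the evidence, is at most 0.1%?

3

Prior odds = 0.265/0.735 = 53/147.
Likelihood ratio per passed verification step = 0.125.
Target posterior odds = 0.001/0.999 = 1/999.
Require 0.125ⁿ ≤ 1/999 ÷ (53/147) = 49/17649.
0.125² = 0.015625 is still above 49/17649 but 0.125³ = 0.001953125 is at or below it, so n = 3.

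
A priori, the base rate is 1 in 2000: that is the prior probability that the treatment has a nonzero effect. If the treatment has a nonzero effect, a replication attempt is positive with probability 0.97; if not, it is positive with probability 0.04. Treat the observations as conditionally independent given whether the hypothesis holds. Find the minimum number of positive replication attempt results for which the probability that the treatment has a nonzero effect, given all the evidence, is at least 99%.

4

Prior odds = 0.0005/0.9995 = 1/1999.
Likelihood ratio of a positive = 0.97/0.04 = 24.25.
Target odds: 0.99 ÷ 0.01 = 99.
Need (1/1999) × 24.25ⁿ ≥ 99, i.e. 24.25ⁿ ≥ 197901.
24.25³ = 912673/64 falls short of 197901 but 24.25⁴ = 88529281/256 reaches it, so n = 4.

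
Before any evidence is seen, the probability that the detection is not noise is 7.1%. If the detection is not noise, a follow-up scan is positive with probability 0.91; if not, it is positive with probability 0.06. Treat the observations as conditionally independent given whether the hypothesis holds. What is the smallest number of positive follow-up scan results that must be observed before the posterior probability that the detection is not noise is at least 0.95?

3

Prior odds: 0.071 ÷ 0.929 = 71/929.
Likelihood ratio of a positive = 0.91/0.06 = 91/6.
Target posterior odds = 0.95/0.05 = 19.
Need (71/929) × (91/6)ⁿ ≥ 19, i.e. (91/6)ⁿ ≥ 17651/71.
(91/6)² = 8281/36 falls short of 17651/71 but (91/6)³ = 753571/216 reaches it, so n = 3.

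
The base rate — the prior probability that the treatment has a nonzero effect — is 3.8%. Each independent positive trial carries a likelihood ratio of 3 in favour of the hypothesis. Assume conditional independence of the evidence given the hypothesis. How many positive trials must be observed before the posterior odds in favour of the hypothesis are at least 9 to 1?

Prior odds: 0.038 ÷ 0.962 = 19/481.
Likelihood ratio per positive trial = 3.
Target odds = 9.
Require 3ⁿ ≥ 9 ÷ (19/481) = 4329/19.
3⁴ = 81 falls short of 4329/19 but 3⁵ = 243 reaches it, so n = 5.

5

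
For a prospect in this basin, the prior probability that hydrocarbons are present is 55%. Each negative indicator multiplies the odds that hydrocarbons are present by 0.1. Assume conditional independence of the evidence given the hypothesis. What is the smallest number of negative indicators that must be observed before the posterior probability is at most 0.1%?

Prior odds = 0.55/0.45 = 11/9.
Likelihood ratio per negative indicator = 0.1.
Target posterior odds = 0.001/0.999 = 1/999.
Require 0.1ⁿ ≤ 1/999 ÷ (11/9) = 1/1221.
0.1³ = 0.001 is still above 1/1221 but 0.1⁴ = 0.0001 is at or below it, so n = 4.

4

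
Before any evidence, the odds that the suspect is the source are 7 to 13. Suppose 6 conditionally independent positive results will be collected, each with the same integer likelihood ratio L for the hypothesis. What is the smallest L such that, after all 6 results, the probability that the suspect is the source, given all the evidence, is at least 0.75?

Prior odds = 7/13.
Target odds = 0.75/0.25 = 3.
Need L⁶ ≥ 3 ÷ (7/13) = 39/7.
1⁶ = 1 < 39/7 ≤ 64 = 2⁶, so L = 2.

2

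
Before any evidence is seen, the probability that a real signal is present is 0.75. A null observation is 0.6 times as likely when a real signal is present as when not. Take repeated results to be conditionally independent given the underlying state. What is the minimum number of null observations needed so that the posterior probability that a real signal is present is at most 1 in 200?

13

Prior odds: 0.75 ÷ 0.25 = 3.
Likelihood ratio per null observation = 0.6.
Target odds: 0.005 ÷ 0.995 = 1/199.
Need 3 × 0.6ⁿ ≤ 1/199, i.e. 0.6ⁿ ≤ 1/597.
0.6¹² = 531441/244140625 is still above 1/597 but 0.6¹³ ≈0.00130607 is at or below it, so n = 13.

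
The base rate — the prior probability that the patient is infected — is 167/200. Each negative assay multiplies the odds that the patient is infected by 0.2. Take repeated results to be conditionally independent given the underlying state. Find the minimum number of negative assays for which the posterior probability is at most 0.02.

Prior odds: 0.835 ÷ 0.165 = 167/33.
Likelihood ratio per negative assay = 0.2.
Target posterior odds = 0.02/0.98 = 1/49.
Need (167/33) × 0.2ⁿ ≤ 1/49, i.e. 0.2ⁿ ≤ 33/8183.
0.2³ = 0.008 is still above 33/8183 but 0.2⁴ = 0.0016 is at or below it, so n = 4.

4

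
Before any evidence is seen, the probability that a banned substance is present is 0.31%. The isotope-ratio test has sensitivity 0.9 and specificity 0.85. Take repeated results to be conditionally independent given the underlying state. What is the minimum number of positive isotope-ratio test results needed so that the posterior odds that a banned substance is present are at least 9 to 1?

5

Prior odds = 0.0031/0.9969 = 31/9969.
False-positive rate = 1 − 0.85 = 0.15; likelihood ratio of a positive = 0.9/0.15 = 6.
Target odds = 9.
Need (31/9969) × 6ⁿ ≥ 9, i.e. 6ⁿ ≥ 89721/31.
6⁴ = 1296 falls short of 89721/31 but 6⁵ = 7776 reaches it, so n = 5.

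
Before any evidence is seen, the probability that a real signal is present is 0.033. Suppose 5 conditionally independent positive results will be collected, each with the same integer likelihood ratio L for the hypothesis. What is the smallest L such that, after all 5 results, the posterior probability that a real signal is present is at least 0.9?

Prior odds = 0.033/0.967 = 33/967.
Target odds = 0.9/0.1 = 9.
Need L⁵ ≥ 9 ÷ (33/967) = 2901/11.
3⁵ = 243 < 2901/11 ≤ 1024 = 4⁵, so L = 4.

4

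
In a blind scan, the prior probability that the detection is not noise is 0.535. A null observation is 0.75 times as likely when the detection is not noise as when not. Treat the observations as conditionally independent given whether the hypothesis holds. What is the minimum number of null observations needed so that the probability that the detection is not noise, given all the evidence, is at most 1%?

17

Prior odds: 0.535 ÷ 0.465 = 107/93.
Likelihood ratio per null observation = 0.75.
Target posterior odds = 0.01/0.99 = 1/99.
Need (107/93) × 0.75ⁿ ≤ 1/99, i.e. 0.75ⁿ ≤ 31/3531.
0.75¹⁶ ≈0.0100226 is still above 31/3531 but 0.75¹⁷ ≈0.00751695 is at or below it, so n = 17.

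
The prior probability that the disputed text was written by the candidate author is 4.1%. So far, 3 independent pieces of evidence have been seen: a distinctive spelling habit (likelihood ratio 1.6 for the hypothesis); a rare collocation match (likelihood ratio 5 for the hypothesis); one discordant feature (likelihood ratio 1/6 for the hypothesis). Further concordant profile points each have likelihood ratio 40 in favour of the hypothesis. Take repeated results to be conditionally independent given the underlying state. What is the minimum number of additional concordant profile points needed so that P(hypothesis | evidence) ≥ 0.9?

2

Prior odds = 0.041/0.959 = 41/959.
Combined Bayes factor of the evidence already in hand = 1.6 × 5 × (1/6) = 4/3.
Odds after that evidence = (41/959) × 4/3 = 164/2877.
Target odds = 0.9/0.1 = 9.
Need 40ⁿ ≥ 9 ÷ (164/2877) = 25893/164.
40¹ = 40 falls short of 25893/164 but 40² = 1600 reaches it, so n = 2.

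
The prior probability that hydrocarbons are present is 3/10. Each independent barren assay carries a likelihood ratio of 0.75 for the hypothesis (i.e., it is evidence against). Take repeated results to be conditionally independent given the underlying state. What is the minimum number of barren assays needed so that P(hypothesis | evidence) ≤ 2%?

11

Prior odds: 0.3 ÷ 0.7 = 3/7.
Likelihood ratio per barren assay = 0.75.
Target posterior odds = 0.02/0.98 = 1/49.
Need (3/7) × 0.75ⁿ ≤ 1/49, i.e. 0.75ⁿ ≤ 1/21.
0.75¹⁰ = 59049/1048576 is still above 1/21 but 0.75¹¹ = 177147/4194304 is at or below it, so n = 11.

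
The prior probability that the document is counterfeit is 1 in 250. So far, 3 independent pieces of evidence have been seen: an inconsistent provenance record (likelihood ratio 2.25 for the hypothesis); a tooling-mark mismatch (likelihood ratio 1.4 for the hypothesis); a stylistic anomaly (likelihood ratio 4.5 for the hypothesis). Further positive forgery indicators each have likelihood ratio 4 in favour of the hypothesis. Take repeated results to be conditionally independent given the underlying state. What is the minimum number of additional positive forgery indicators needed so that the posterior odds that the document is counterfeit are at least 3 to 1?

3

Prior odds = 0.004/0.996 = 1/249.
Combined Bayes factor of the evidence already in hand = 2.25 × 1.4 × 4.5 = 14.175.
Odds after that evidence = (1/249) × 14.175 = 189/3320.
Target odds = 3.
Need 4ⁿ ≥ 3 ÷ (189/3320) = 3320/63.
4² = 16 falls short of 3320/63 but 4³ = 64 reaches it, so n = 3.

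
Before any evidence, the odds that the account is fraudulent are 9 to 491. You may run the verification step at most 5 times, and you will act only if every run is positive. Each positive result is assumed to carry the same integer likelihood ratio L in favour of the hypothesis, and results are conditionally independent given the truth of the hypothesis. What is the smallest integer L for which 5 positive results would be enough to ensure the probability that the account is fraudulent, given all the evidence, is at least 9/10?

4

Prior odds = 9/491.
Target odds = 0.9/0.1 = 9.
Need L⁵ ≥ 9 ÷ (9/491) = 491.
3⁵ = 243 < 491 ≤ 1024 = 4⁵, so L = 4.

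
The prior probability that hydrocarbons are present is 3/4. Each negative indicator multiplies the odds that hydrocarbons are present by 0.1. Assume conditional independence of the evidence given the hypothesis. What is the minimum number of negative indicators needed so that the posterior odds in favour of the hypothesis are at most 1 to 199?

3

Prior odds = 0.75/0.25 = 3.
Likelihood ratio per negative indicator = 0.1.
Target odds = 1/199.
Need 3 × 0.1ⁿ ≤ 1/199, i.e. 0.1ⁿ ≤ 1/597.
0.1² = 0.01 is still above 1/597 but 0.1³ = 0.001 is at or below it, so n = 3.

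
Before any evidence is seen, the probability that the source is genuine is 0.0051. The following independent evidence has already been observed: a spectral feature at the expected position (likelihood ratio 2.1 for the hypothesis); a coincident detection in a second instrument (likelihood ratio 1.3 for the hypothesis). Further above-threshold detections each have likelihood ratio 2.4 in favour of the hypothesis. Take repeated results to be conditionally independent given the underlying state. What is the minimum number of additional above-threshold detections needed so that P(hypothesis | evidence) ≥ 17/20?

7

Prior odds = 0.0051/0.9949 = 51/9949.
Combined Bayes factor of the evidence already in hand = 2.1 × 1.3 = 2.73.
Odds after that evidence = (51/9949) × 2.73 = 13923/994900.
Target odds = 0.85/0.15 = 17/3.
Need 2.4ⁿ ≥ 17/3 ÷ (13923/994900) = 994900/2457.
2.4⁶ = 2985984/15625 falls short of 994900/2457 but 2.4⁷ = 35831808/78125 reaches it, so n = 7.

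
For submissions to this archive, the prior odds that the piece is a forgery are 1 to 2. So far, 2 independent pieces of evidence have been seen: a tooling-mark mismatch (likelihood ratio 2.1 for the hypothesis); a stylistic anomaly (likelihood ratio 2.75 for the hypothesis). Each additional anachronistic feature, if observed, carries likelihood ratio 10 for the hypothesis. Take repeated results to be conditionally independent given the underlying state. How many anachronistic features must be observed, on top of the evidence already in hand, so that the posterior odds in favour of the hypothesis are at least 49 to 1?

2

Prior odds = 0.5.
Combined Bayes factor of the evidence already in hand = 2.1 × 2.75 = 5.775.
Odds after that evidence = 0.5 × 5.775 = 2.8875.
Target odds = 49.
Need 10ⁿ ≥ 49 ÷ 2.8875 = 560/33.
10¹ = 10 falls short of 560/33 but 10² = 100 reaches it, so n = 2.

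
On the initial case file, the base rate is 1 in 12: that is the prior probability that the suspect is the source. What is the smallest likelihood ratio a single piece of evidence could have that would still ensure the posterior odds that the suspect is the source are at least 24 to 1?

Prior odds = (1/12)/(11/12) = 1/11.
Target odds = 24.
Required Bayes factor = 24 ÷ (1/11) = 264.

264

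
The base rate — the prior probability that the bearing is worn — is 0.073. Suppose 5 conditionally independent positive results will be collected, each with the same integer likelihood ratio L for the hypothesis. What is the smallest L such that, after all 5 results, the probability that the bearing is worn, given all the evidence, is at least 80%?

Prior odds = 0.073/0.927 = 73/927.
Target odds = 0.8/0.2 = 4.
Need L⁵ ≥ 4 ÷ (73/927) = 3708/73.
2⁵ = 32 < 3708/73 ≤ 243 = 3⁵, so L = 3.

3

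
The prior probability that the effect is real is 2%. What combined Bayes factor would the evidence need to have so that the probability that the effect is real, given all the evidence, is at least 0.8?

Prior odds = 0.02/0.98 = 1/49.
Target odds = 0.8/0.2 = 4.
Required Bayes factor = 4 ÷ (1/49) = 196.

196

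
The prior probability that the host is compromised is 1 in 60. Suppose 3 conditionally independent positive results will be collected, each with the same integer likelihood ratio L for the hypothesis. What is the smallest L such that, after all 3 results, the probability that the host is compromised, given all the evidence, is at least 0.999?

Prior odds = (1/60)/(59/60) = 1/59.
Target odds = 0.999/0.001 = 999.
Need L³ ≥ 999 ÷ (1/59) = 58941.
38³ = 54872 < 58941 ≤ 59319 = 39³, so L = 39.

39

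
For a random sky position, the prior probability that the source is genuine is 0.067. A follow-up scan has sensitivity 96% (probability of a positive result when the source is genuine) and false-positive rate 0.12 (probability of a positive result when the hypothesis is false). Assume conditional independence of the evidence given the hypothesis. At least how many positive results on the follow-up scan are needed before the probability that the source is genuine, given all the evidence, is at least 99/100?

4

Prior odds: 0.067 ÷ 0.933 = 67/933.
Likelihood ratio of a positive result = 0.96/0.12 = 8.
Target odds: 0.99 ÷ 0.01 = 99.
Require 8ⁿ ≥ 99 ÷ (67/933) = 92367/67.
8³ = 512 falls short of 92367/67 but 8⁴ = 4096 reaches it, so n = 4.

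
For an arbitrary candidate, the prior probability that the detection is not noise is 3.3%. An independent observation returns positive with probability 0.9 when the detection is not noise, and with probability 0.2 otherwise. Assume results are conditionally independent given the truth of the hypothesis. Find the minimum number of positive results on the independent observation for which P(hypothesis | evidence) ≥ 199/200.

6

Prior odds = 0.033/0.967 = 33/967.
Likelihood ratio of a positive result = 0.9/0.2 = 4.5.
Target posterior odds = 0.995/0.005 = 199.
Need (33/967) × 4.5ⁿ ≥ 199, i.e. 4.5ⁿ ≥ 192433/33.
4.5⁵ = 1845.28125 falls short of 192433/33 but 4.5⁶ = 8303.765625 reaches it, so n = 6.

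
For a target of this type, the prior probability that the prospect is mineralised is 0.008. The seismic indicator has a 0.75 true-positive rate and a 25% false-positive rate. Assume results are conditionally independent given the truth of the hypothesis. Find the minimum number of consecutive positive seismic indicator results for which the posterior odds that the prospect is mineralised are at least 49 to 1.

Prior odds = 0.008/0.992 = 1/124.
Likelihood ratio of a positive result = 0.75/0.25 = 3.
Target odds = 49.
Need (1/124) × 3ⁿ ≥ 49, i.e. 3ⁿ ≥ 6076.
3⁷ = 2187 falls short of 6076 but 3⁸ = 6561 reaches it, so n = 8.

8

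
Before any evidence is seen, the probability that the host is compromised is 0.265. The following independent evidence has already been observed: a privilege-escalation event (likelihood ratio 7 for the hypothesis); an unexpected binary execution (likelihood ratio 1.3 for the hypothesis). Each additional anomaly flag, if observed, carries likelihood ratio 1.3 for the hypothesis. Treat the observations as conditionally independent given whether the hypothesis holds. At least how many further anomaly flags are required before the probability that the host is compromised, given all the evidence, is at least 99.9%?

22

Prior odds = 0.265/0.735 = 53/147.
Combined Bayes factor of the evidence already in hand = 7 × 1.3 = 9.1.
Odds after that evidence = (53/147) × 9.1 = 689/210.
Target odds = 0.999/0.001 = 999.
Need 1.3ⁿ ≥ 999 ÷ (689/210) = 209790/689.
1.3²¹ ≈247.065 falls short of 209790/689 but 1.3²² ≈321.184 reaches it, so n = 22.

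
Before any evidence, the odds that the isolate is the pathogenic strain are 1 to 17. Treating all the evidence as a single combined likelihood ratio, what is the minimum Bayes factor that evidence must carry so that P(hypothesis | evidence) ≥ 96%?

408

Prior odds = 1/17.
Target odds = 0.96/0.04 = 24.
Required Bayes factor = 24 ÷ (1/17) = 408.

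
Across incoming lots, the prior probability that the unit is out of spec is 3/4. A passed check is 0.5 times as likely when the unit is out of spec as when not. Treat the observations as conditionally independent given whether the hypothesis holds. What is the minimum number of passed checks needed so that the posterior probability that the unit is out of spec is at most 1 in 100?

9

Prior odds = 0.75/0.25 = 3.
Likelihood ratio per passed check = 0.5.
Target odds: 0.01 ÷ 0.99 = 1/99.
Need 3 × 0.5ⁿ ≤ 1/99, i.e. 0.5ⁿ ≤ 1/297.
0.5⁸ = 0.00390625 is still above 1/297 but 0.5⁹ = 0.001953125 is at or below it, so n = 9.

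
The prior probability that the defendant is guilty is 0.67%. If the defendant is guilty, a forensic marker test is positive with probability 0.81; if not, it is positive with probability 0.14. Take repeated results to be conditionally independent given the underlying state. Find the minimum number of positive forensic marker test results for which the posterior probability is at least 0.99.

6

Prior odds: 0.0067 ÷ 0.9933 = 67/9933.
Likelihood ratio of a positive = 0.81/0.14 = 81/14.
Target odds: 0.99 ÷ 0.01 = 99.
Require (81/14)ⁿ ≥ 99 ÷ (67/9933) = 983367/67.
(81/14)⁵ ≈6483.13 falls short of 983367/67 but (81/14)⁶ ≈37509.6 reaches it, so n = 6.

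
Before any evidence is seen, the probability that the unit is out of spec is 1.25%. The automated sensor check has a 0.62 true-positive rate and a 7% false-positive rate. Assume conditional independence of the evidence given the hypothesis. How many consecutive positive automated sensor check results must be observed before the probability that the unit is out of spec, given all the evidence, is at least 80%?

Prior odds = 0.0125/0.9875 = 1/79.
Likelihood ratio of a positive result = 0.62/0.07 = 62/7.
Target odds: 0.8 ÷ 0.2 = 4.
Need (1/79) × (62/7)ⁿ ≥ 4, i.e. (62/7)ⁿ ≥ 316.
(62/7)² = 3844/49 falls short of 316 but (62/7)³ = 238328/343 reaches it, so n = 3.

3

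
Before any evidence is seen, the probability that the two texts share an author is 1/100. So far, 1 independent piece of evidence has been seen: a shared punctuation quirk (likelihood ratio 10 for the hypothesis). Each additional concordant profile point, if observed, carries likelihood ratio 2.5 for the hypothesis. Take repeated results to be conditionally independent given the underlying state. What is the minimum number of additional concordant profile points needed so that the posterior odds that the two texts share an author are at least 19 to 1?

Prior odds = 0.01/0.99 = 1/99.
Bayes factor of the evidence already in hand = 10.
Odds after that evidence = (1/99) × 10 = 10/99.
Target odds = 19.
Need 2.5ⁿ ≥ 19 ÷ (10/99) = 188.1.
2.5⁵ = 97.65625 falls short of 188.1 but 2.5⁶ = 244.140625 reaches it, so n = 6.

6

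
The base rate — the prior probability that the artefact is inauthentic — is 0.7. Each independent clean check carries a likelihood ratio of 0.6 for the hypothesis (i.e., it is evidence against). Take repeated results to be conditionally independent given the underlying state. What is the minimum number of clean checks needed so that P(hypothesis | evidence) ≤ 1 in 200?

13

Prior odds: 0.7 ÷ 0.3 = 7/3.
Likelihood ratio per clean check = 0.6.
Target odds: 0.005 ÷ 0.995 = 1/199.
Need (7/3) × 0.6ⁿ ≤ 1/199, i.e. 0.6ⁿ ≤ 3/1393.
0.6¹² = 531441/244140625 is still above 3/1393 but 0.6¹³ ≈0.00130607 is at or below it, so n = 13.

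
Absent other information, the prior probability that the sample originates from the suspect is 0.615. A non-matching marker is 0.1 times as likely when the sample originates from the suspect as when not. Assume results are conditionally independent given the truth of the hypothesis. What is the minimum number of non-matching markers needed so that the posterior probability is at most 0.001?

4

Prior odds: 0.615 ÷ 0.385 = 123/77.
Likelihood ratio per non-matching marker = 0.1.
Target posterior odds = 0.001/0.999 = 1/999.
Require 0.1ⁿ ≤ 1/999 ÷ (123/77) = 77/122877.
0.1³ = 0.001 is still above 77/122877 but 0.1⁴ = 0.0001 is at or below it, so n = 4.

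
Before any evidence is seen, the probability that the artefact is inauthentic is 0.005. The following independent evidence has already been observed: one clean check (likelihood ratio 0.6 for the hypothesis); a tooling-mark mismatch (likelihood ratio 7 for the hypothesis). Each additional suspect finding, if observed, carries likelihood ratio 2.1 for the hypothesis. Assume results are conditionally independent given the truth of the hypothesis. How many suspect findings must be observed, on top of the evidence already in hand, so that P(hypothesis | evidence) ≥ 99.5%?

Prior odds = 0.005/0.995 = 1/199.
Combined Bayes factor of the evidence already in hand = 0.6 × 7 = 4.2.
Odds after that evidence = (1/199) × 4.2 = 21/995.
Target odds = 0.995/0.005 = 199.
Need 2.1ⁿ ≥ 199 ÷ (21/995) = 198005/21.
2.1¹² ≈7355.83 falls short of 198005/21 but 2.1¹³ ≈15447.2 reaches it, so n = 13.

13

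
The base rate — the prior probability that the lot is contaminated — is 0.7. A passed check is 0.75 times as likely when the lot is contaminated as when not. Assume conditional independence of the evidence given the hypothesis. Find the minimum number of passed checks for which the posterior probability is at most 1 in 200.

Prior odds: 0.7 ÷ 0.3 = 7/3.
Likelihood ratio per passed check = 0.75.
Target odds: 0.005 ÷ 0.995 = 1/199.
Require 0.75ⁿ ≤ 1/199 ÷ (7/3) = 3/1393.
0.75²¹ ≈0.00237841 is still above 3/1393 but 0.75²² ≈0.00178381 is at or below it, so n = 22.

22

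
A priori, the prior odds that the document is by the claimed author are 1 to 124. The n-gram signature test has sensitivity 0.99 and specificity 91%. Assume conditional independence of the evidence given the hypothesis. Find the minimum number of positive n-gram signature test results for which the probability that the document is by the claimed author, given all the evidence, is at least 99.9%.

Prior odds = 1/124.
False-positive rate = 1 − 0.91 = 0.09; likelihood ratio of a positive = 0.99/0.09 = 11.
Target posterior odds = 0.999/0.001 = 999.
Require 11ⁿ ≥ 999 ÷ (1/124) = 123876.
11⁴ = 14641 falls short of 123876 but 11⁵ = 161051 reaches it, so n = 5.

5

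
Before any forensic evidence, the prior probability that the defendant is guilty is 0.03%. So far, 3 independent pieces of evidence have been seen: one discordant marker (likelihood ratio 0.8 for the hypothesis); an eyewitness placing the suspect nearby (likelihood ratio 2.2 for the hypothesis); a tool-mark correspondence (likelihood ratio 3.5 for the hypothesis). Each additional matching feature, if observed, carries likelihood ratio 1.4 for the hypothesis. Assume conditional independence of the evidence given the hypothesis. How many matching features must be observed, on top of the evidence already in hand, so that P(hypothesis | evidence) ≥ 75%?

22

Prior odds = 0.0003/0.9997 = 3/9997.
Combined Bayes factor of the evidence already in hand = 0.8 × 2.2 × 3.5 = 6.16.
Odds after that evidence = (3/9997) × 6.16 = 462/249925.
Target odds = 0.75/0.25 = 3.
Need 1.4ⁿ ≥ 3 ÷ (462/249925) = 249925/154.
1.4²¹ ≈1171.36 falls short of 249925/154 but 1.4²² ≈1639.9 reaches it, so n = 22.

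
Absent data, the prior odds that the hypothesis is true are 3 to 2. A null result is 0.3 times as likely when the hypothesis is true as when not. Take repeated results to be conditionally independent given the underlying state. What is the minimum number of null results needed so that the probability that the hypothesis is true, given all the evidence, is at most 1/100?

Prior odds = 1.5.
Likelihood ratio per null result = 0.3.
Target odds: 0.01 ÷ 0.99 = 1/99.
Need 1.5 × 0.3ⁿ ≤ 1/99, i.e. 0.3ⁿ ≤ 2/297.
0.3⁴ = 0.0081 is still above 2/297 but 0.3⁵ = 243/100000 is at or below it, so n = 5.

5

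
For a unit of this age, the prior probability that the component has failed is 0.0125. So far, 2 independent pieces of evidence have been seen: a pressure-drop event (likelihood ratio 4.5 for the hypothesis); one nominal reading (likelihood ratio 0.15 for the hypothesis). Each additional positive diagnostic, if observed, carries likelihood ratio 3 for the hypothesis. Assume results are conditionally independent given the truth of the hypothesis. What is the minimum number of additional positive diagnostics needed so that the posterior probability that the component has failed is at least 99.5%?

Prior odds = 0.0125/0.9875 = 1/79.
Combined Bayes factor of the evidence already in hand = 4.5 × 0.15 = 0.675.
Odds after that evidence = (1/79) × 0.675 = 27/3160.
Target odds = 0.995/0.005 = 199.
Need 3ⁿ ≥ 199 ÷ (27/3160) = 628840/27.
3⁹ = 19683 falls short of 628840/27 but 3¹⁰ = 59049 reaches it, so n = 10.

10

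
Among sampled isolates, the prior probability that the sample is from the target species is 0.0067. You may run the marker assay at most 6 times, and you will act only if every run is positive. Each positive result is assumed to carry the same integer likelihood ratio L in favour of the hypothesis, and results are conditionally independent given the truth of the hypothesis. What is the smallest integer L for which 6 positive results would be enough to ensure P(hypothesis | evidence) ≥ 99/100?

5

Prior odds = 0.0067/0.9933 = 67/9933.
Target odds = 0.99/0.01 = 99.
Need L⁶ ≥ 99 ÷ (67/9933) = 983367/67.
4⁶ = 4096 < 983367/67 ≤ 15625 = 5⁶, so L = 5.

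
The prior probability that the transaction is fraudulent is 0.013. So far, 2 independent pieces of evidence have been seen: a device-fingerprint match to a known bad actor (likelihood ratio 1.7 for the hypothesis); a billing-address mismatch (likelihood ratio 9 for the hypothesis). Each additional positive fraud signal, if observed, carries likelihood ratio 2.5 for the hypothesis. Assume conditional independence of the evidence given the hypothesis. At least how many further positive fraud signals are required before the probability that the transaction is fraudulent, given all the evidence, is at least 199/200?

8

Prior odds = 0.013/0.987 = 13/987.
Combined Bayes factor of the evidence already in hand = 1.7 × 9 = 15.3.
Odds after that evidence = (13/987) × 15.3 = 663/3290.
Target odds = 0.995/0.005 = 199.
Need 2.5ⁿ ≥ 199 ÷ (663/3290) = 654710/663.
2.5⁷ = 610.3515625 falls short of 654710/663 but 2.5⁸ = 390625/256 reaches it, so n = 8.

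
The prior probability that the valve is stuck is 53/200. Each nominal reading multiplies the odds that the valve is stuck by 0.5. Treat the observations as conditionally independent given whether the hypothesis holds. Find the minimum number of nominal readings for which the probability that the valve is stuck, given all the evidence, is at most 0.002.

Prior odds: 0.265 ÷ 0.735 = 53/147.
Likelihood ratio per nominal reading = 0.5.
Target odds: 0.002 ÷ 0.998 = 1/499.
Require 0.5ⁿ ≤ 1/499 ÷ (53/147) = 147/26447.
0.5⁷ = 0.0078125 is still above 147/26447 but 0.5⁸ = 0.00390625 is at or below it, so n = 8.

8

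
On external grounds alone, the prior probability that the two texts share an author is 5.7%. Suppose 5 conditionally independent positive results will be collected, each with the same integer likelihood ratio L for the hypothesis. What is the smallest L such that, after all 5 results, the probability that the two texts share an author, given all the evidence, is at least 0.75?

3

Prior odds = 0.057/0.943 = 57/943.
Target odds = 0.75/0.25 = 3.
Need L⁵ ≥ 3 ÷ (57/943) = 943/19.
2⁵ = 32 < 943/19 ≤ 243 = 3⁵, so L = 3.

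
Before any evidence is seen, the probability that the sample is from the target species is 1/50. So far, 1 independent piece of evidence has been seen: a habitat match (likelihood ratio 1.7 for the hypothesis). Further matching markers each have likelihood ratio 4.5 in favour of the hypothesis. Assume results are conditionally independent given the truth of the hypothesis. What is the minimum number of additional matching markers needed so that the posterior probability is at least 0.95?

Prior odds = 0.02/0.98 = 1/49.
Bayes factor of the evidence already in hand = 1.7.
Odds after that evidence = (1/49) × 1.7 = 17/490.
Target odds = 0.95/0.05 = 19.
Need 4.5ⁿ ≥ 19 ÷ (17/490) = 9310/17.
4.5⁴ = 410.0625 falls short of 9310/17 but 4.5⁵ = 1845.28125 reaches it, so n = 5.

5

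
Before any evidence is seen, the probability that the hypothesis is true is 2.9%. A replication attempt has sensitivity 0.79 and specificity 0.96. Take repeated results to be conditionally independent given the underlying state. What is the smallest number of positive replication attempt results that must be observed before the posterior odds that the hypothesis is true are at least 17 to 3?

Prior odds: 0.029 ÷ 0.971 = 29/971.
False-positive rate = 1 − 0.96 = 0.04; likelihood ratio of a positive = 0.79/0.04 = 19.75.
Target odds = 17/3.
Need (29/971) × 19.75ⁿ ≥ 17/3, i.e. 19.75ⁿ ≥ 16507/87.
19.75¹ = 19.75 falls short of 16507/87 but 19.75² = 390.0625 reaches it, so n = 2.

2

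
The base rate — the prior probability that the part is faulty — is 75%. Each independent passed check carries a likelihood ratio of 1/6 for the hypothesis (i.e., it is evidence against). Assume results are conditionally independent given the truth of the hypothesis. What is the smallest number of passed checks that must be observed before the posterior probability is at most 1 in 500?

Prior odds = 0.75/0.25 = 3.
Likelihood ratio per passed check = 1/6.
Target odds: 0.002 ÷ 0.998 = 1/499.
Need 3 × (1/6)ⁿ ≤ 1/499, i.e. (1/6)ⁿ ≤ 1/1497.
(1/6)⁴ = 1/1296 is still above 1/1497 but (1/6)⁵ = 1/7776 is at or below it, so n = 5.

5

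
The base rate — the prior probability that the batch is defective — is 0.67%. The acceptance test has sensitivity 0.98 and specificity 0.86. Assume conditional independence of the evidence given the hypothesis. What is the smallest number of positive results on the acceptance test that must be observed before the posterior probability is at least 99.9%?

Prior odds = 0.0067/0.9933 = 67/9933.
False-positive rate = 1 − 0.86 = 0.14; likelihood ratio of a positive = 0.98/0.14 = 7.
Target odds: 0.999 ÷ 0.001 = 999.
Require 7ⁿ ≥ 999 ÷ (67/9933) = 9923067/67.
7⁶ = 117649 falls short of 9923067/67 but 7⁷ = 823543 reaches it, so n = 7.

7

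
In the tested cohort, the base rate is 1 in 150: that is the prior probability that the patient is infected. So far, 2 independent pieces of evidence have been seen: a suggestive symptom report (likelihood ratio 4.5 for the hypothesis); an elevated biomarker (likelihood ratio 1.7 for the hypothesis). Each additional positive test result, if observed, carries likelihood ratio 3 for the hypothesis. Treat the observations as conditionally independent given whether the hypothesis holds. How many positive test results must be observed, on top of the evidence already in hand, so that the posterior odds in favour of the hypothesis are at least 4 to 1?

4

Prior odds = (1/150)/(149/150) = 1/149.
Combined Bayes factor of the evidence already in hand = 4.5 × 1.7 = 7.65.
Odds after that evidence = (1/149) × 7.65 = 153/2980.
Target odds = 4.
Need 3ⁿ ≥ 4 ÷ (153/2980) = 11920/153.
3³ = 27 falls short of 11920/153 but 3⁴ = 81 reaches it, so n = 4.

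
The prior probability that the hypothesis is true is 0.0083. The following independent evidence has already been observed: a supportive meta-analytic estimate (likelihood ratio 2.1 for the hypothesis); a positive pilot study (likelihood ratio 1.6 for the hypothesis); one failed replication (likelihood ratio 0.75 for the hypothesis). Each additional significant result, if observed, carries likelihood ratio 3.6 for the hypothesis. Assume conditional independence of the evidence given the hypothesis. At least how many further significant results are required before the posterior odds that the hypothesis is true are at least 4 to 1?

Prior odds = 0.0083/0.9917 = 83/9917.
Combined Bayes factor of the evidence already in hand = 2.1 × 1.6 × 0.75 = 2.52.
Odds after that evidence = (83/9917) × 2.52 = 5229/247925.
Target odds = 4.
Need 3.6ⁿ ≥ 4 ÷ (5229/247925) = 991700/5229.
3.6⁴ = 167.9616 falls short of 991700/5229 but 3.6⁵ = 604.66176 reaches it, so n = 5.

5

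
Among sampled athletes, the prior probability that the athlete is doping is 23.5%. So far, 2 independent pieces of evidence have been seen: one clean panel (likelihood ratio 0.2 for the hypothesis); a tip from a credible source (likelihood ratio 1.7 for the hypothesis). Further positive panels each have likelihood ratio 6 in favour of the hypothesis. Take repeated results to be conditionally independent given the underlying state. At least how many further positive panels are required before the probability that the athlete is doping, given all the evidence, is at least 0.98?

4

Prior odds = 0.235/0.765 = 47/153.
Combined Bayes factor of the evidence already in hand = 0.2 × 1.7 = 0.34.
Odds after that evidence = (47/153) × 0.34 = 47/450.
Target odds = 0.98/0.02 = 49.
Need 6ⁿ ≥ 49 ÷ (47/450) = 22050/47.
6³ = 216 falls short of 22050/47 but 6⁴ = 1296 reaches it, so n = 4.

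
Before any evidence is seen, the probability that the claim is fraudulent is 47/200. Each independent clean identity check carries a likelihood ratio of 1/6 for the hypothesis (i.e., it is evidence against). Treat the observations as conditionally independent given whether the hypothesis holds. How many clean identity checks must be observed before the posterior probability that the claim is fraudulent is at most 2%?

2

Prior odds: 0.235 ÷ 0.765 = 47/153.
Likelihood ratio per clean identity check = 1/6.
Target posterior odds = 0.02/0.98 = 1/49.
Require (1/6)ⁿ ≤ 1/49 ÷ (47/153) = 153/2303.
(1/6)¹ = 1/6 is still above 153/2303 but (1/6)² = 1/36 is at or below it, so n = 2.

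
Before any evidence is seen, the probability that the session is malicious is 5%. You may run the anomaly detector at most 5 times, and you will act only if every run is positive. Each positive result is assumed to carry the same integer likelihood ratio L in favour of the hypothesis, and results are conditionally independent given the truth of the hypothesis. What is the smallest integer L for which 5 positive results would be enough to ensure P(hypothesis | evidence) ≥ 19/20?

4

Prior odds = 0.05/0.95 = 1/19.
Target odds = 0.95/0.05 = 19.
Need L⁵ ≥ 19 ÷ (1/19) = 361.
3⁵ = 243 < 361 ≤ 1024 = 4⁵, so L = 4.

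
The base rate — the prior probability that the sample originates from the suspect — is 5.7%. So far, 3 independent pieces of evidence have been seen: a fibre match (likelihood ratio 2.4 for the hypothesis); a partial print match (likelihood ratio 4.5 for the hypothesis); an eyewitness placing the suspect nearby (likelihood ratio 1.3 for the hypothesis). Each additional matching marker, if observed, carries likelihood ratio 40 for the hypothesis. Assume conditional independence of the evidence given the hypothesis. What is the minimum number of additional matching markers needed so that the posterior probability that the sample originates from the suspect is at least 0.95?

Prior odds = 0.057/0.943 = 57/943.
Combined Bayes factor of the evidence already in hand = 2.4 × 4.5 × 1.3 = 14.04.
Odds after that evidence = (57/943) × 14.04 = 20007/23575.
Target odds = 0.95/0.05 = 19.
Need 40ⁿ ≥ 19 ÷ (20007/23575) = 23575/1053.
40¹ = 40, which meets the required 23575/1053; so n = 1.

1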